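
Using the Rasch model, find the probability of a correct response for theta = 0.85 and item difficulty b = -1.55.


theta - b = 0.85 - -1.55 = 2.4
exp(-(theta - b)) = exp(-2.4) = 0.0907
P = 1 / (1 + 0.0907)
P = 0.9168

0.9168


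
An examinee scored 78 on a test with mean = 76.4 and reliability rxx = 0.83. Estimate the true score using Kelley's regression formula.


T_est = rxx * X + (1 - rxx) * mean
T_est = 0.83 * 78 + 0.17 * 76.4
T_est = 64.74 + 12.988
T_est = 77.728

77.728


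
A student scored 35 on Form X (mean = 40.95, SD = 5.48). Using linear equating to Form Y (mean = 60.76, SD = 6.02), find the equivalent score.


slope = SD_Y / SD_X = 6.02 / 5.48 ~ 1.0985
intercept = mean_Y - slope * mean_X = 60.76 - (6.02 / 5.48) * 40.95 ~ 15.7748
Y = slope * X + intercept. To avoid rounding drift from the rounded slope/intercept, evaluate the equivalent form Y = mean_Y + SD_Y * (X - mean_X) / SD_X at full precision:
Y = 60.76 + 6.02 * (35 - 40.95) / 5.48
Y = 60.76 - 6.02 * 5.95 / 5.48
Y = 60.76 - 35.819 / 5.48
Y = 60.76 - 6.5363
Y = 54.2237

54.2237


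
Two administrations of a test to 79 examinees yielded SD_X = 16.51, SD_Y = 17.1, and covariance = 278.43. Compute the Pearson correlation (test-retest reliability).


r = cov(X,Y) / (SD_X * SD_Y)
r = 278.43 / (16.51 * 17.1)
r = 278.43 / 282.321
r = 0.9862

0.9862


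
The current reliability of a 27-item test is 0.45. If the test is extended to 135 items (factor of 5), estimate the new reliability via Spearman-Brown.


r_new = (n * rxx) / (1 + (n-1) * rxx)
r_new = (5 * 0.45) / (1 + 4 * 0.45)
r_new = 2.25 / 2.8
r_new = 0.8036

0.8036


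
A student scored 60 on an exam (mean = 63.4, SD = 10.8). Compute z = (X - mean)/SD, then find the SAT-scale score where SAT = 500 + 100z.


z = (X - mean) / SD = (60 - 63.4) / 10.8
z = -3.4 / 10.8
z = -0.3148
SAT-scale = SAT = 500 + 100z
Carry z at full precision (z = -3.4 / 10.8) into the conversion:
SAT-scale = 500 + 100 * (-3.4 / 10.8) = 500 + -340 / 10.8
SAT-scale = 500 + -31.4815
SAT-scale = 468.5185

468.5185


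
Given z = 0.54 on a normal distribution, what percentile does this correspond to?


CDF(z) = 0.5 * (1 + erf(z/sqrt(2)))
erf(0.3818) = 0.4108
CDF = 0.7054
Percentile rank = 0.7054 * 100 = 70.54

70.54


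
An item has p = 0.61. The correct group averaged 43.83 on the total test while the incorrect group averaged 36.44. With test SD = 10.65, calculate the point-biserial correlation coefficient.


q = 1 - p = 0.39
rpb = ((M1 - M0) / SD) * sqrt(p * q)
rpb = ((43.83 - 36.44) / 10.65) * sqrt(0.61 * 0.39)
rpb = 0.3384

0.3384


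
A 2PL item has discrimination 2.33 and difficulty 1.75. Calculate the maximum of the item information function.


For 2PL, max info at theta = b = 1.75
I_max = a^2 / 4 = 2.33^2 / 4
= 5.4289 / 4
I_max = 1.3572

1.3572


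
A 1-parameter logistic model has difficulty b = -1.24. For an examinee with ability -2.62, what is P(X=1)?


theta - b = -2.62 - -1.24 = -1.38
exp(-(theta - b)) = exp(1.38) = 3.9749
P = 1 / (1 + 3.9749)
P = 0.201

0.201


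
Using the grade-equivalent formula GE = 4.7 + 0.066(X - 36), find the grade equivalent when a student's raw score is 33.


raw - median = 33 - 36 = -3
slope * diff = 0.066 * -3 = -0.198
GE = 4.7 + -0.198
GE = 4.502

4.502


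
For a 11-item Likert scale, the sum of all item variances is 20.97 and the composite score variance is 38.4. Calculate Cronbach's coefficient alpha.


alpha = (k/(k-1)) * (1 - sum(si^2)/s_total^2)
= (11/10) * (1 - 20.97/38.4)
alpha = 0.4993

0.4993


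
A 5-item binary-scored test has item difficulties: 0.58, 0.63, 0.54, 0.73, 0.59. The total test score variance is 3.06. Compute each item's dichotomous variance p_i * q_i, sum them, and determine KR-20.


For each item, compute p_i * q_i:
  Item 1: 0.58 * 0.42 = 0.2436
  Item 2: 0.63 * 0.37 = 0.2331
  Item 3: 0.54 * 0.46 = 0.2484
  Item 4: 0.73 * 0.27 = 0.1971
  Item 5: 0.59 * 0.41 = 0.2419
Sum(p_i * q_i) = 0.2436 + 0.2331 + 0.2484 + 0.1971 + 0.2419 = 1.1641
KR-20 = (k/(k-1)) * (1 - Sum(p_i*q_i) / Var_total)
= (5/4) * (1 - 1.1641/3.06)
= 1.25 * 0.6196
KR-20 = 0.7745

0.7745


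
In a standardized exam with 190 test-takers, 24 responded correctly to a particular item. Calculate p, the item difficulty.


Item difficulty p = number correct / total examinees
p = 24 / 190
p = 0.1263

0.1263


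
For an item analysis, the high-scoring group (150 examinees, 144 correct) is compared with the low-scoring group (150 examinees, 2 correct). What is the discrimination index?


p_upper = 144/150 = 0.96
p_lower = 2/150 = 0.0133
D = 0.96 - 0.0133 = 0.9467

0.9467


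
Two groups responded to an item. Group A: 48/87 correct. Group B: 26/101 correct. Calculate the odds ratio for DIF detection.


Odds_A = 48/39 = 1.2308
Odds_B = 26/75 = 0.3467
OR = Odds_A / Odds_B = 1.2308 / 0.3467
Exactly, OR = (48 * 75) / (39 * 26) = 3600 / 1014
OR = 3.5503

3.5503


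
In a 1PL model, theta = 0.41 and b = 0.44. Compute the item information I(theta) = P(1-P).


P = 1/(1+exp(-(0.41-0.44))) = 0.4925
I = P*(1-P) = 0.4925 * 0.5075
I = 0.2499

0.2499


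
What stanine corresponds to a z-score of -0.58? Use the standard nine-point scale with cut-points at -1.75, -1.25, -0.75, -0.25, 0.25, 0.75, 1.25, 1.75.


Stanine boundaries: [-1.75, -1.25, -0.75, -0.25, 0.25, 0.75, 1.25, 1.75]
z = -0.58
Check each boundary:
  z >= -1.75 -> could be stanine 2
  z >= -1.25 -> could be stanine 3
  z >= -0.75 -> could be stanine 4
  z < -0.25
  z < 0.25
  z < 0.75
  z < 1.25
  z < 1.75
Highest qualifying boundary gives stanine = 4

4


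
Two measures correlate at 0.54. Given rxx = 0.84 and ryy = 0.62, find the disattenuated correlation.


r_corrected = rxy / sqrt(rxx * ryy)
= 0.54 / sqrt(0.84 * 0.62)
= 0.54 / sqrt(0.5208)
= 0.54 / 0.721665
r_corrected = 0.7483

0.7483


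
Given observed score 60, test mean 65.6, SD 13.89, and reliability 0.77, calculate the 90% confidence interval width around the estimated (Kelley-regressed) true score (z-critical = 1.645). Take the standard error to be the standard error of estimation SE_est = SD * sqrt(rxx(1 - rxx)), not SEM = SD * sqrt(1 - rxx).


True score estimate = 0.77*60 + 0.23*65.6 = 61.288
SE_est = SD * sqrt(rxx * (1 - rxx)) = 13.89 * sqrt(0.77 * 0.23) = 13.89 * sqrt(0.1771) = 5.845364
CI = T_est +/- z * SE_est, so width = 2 * z * SE_est = 2 * 1.645 * 5.845364
Width = 19.2312

19.2312


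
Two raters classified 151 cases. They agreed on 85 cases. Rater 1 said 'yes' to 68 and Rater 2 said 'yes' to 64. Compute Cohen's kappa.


P_o = 85/151 = 0.562914
P_e = (68*64 + 83*87) / 22801 = 0.507565
kappa = (P_o - P_e) / (1 - P_e)
kappa = (0.562914 - 0.507565) / (1 - 0.507565)
kappa = 0.1124

0.1124


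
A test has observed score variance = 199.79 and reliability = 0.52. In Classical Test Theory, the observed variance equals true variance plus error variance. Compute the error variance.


var_true = rxx * var_obs = 0.52 * 199.79 = 103.8908
var_error = var_obs - var_true
var_error = 199.79 - 103.8908
var_error = 95.8992

95.8992


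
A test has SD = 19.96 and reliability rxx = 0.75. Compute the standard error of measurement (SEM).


SEM = SD * sqrt(1 - rxx)
SEM = 19.96 * sqrt(1 - 0.75)
SEM = 19.96 * sqrt(0.25) = 19.96 * 0.5
SEM = 9.98

9.98


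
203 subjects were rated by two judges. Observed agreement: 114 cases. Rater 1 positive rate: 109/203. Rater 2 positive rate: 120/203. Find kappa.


P_o = 114/203 = 0.561576
P_e = (109*120 + 94*83) / 41209 = 0.506734
kappa = (P_o - P_e) / (1 - P_e)
kappa = (0.561576 - 0.506734) / (1 - 0.506734)
kappa = 0.1112

0.1112


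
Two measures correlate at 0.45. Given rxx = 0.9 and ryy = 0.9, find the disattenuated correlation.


r_corrected = rxy / sqrt(rxx * ryy)
= 0.45 / sqrt(0.9 * 0.9)
= 0.45 / sqrt(0.81)
= 0.45 / 0.9
r_corrected = 0.5

0.5


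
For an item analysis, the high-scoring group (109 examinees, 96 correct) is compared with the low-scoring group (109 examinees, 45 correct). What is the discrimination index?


p_upper = 96/109 = 0.8807
p_lower = 45/109 = 0.4128
D = 0.8807 - 0.4128 = 0.4679

0.4679


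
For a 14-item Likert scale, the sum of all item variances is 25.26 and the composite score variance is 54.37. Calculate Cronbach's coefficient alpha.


alpha = (k/(k-1)) * (1 - sum(si^2)/s_total^2)
= (14/13) * (1 - 25.26/54.37)
alpha = 0.5766

0.5766


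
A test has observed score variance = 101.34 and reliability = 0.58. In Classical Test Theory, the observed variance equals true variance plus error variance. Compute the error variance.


var_true = rxx * var_obs = 0.58 * 101.34 = 58.7772
var_error = var_obs - var_true
var_error = 101.34 - 58.7772
var_error = 42.5628

42.5628


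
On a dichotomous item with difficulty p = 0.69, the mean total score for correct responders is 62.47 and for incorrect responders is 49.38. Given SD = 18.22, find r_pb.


q = 1 - p = 0.31
rpb = ((M1 - M0) / SD) * sqrt(p * q)
rpb = ((62.47 - 49.38) / 18.22) * sqrt(0.69 * 0.31)
rpb = 0.3323

0.3323


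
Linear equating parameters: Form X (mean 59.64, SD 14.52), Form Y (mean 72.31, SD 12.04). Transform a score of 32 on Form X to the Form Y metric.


slope = SD_Y / SD_X = 12.04 / 14.52 ~ 0.8292
intercept = mean_Y - slope * mean_X = 72.31 - (12.04 / 14.52) * 59.64 ~ 22.8564
Y = slope * X + intercept. To avoid rounding drift from the rounded slope/intercept, evaluate the equivalent form Y = mean_Y + SD_Y * (X - mean_X) / SD_X at full precision:
Y = 72.31 + 12.04 * (32 - 59.64) / 14.52
Y = 72.31 - 12.04 * 27.64 / 14.52
Y = 72.31 - 332.7856 / 14.52
Y = 72.31 - 22.9191
Y = 49.3909

49.3909


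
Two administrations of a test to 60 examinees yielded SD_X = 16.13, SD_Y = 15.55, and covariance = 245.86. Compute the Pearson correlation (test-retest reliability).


r = cov(X,Y) / (SD_X * SD_Y)
r = 245.86 / (16.13 * 15.55)
r = 245.86 / 250.8215
r = 0.9802

0.9802


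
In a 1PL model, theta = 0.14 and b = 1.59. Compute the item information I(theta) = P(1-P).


P = 1/(1+exp(-(0.14-1.59))) = 0.19
I = P*(1-P) = 0.19 * 0.81
I = 0.1539

0.1539


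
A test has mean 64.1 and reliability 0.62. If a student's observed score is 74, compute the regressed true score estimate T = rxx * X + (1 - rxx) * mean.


T_est = rxx * X + (1 - rxx) * mean
T_est = 0.62 * 74 + 0.38 * 64.1
T_est = 45.88 + 24.358
T_est = 70.238

70.238


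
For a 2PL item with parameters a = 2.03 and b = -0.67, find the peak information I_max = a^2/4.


For 2PL, max info at theta = b = -0.67
I_max = a^2 / 4 = 2.03^2 / 4
= 4.1209 / 4
I_max = 1.0302

1.0302


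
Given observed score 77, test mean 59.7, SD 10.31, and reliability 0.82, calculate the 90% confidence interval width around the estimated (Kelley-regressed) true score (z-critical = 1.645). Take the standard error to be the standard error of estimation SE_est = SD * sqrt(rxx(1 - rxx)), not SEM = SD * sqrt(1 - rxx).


True score estimate = 0.82*77 + 0.18*59.7 = 73.886
SE_est = SD * sqrt(rxx * (1 - rxx)) = 10.31 * sqrt(0.82 * 0.18) = 10.31 * sqrt(0.1476) = 3.960973
CI = T_est +/- z * SE_est, so width = 2 * z * SE_est = 2 * 1.645 * 3.960973
Width = 13.0316

13.0316


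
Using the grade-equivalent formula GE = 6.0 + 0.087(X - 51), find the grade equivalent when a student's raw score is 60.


raw - median = 60 - 51 = 9
slope * diff = 0.087 * 9 = 0.783
GE = 6.0 + 0.783
GE = 6.783

6.783


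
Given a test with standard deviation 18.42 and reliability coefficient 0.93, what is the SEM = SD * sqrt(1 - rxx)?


SEM = SD * sqrt(1 - rxx)
SEM = 18.42 * sqrt(1 - 0.93)
SEM = 18.42 * sqrt(0.07) = 18.42 * 0.264575
SEM = 4.8735

4.8735


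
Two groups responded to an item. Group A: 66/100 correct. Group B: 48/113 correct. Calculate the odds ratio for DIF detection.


Odds_A = 66/34 = 1.9412
Odds_B = 48/65 = 0.7385
OR = Odds_A / Odds_B = 1.9412 / 0.7385
Exactly, OR = (66 * 65) / (34 * 48) = 4290 / 1632
OR = 2.6287

2.6287


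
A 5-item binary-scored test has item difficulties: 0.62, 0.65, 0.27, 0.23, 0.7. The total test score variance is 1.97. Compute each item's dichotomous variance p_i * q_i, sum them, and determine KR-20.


For each item, compute p_i * q_i:
  Item 1: 0.62 * 0.38 = 0.2356
  Item 2: 0.65 * 0.35 = 0.2275
  Item 3: 0.27 * 0.73 = 0.1971
  Item 4: 0.23 * 0.77 = 0.1771
  Item 5: 0.7 * 0.3 = 0.21
Sum(p_i * q_i) = 0.2356 + 0.2275 + 0.1971 + 0.1771 + 0.21 = 1.0473
KR-20 = (k/(k-1)) * (1 - Sum(p_i*q_i) / Var_total)
= (5/4) * (1 - 1.0473/1.97)
= 1.25 * 0.4684
KR-20 = 0.5855

0.5855


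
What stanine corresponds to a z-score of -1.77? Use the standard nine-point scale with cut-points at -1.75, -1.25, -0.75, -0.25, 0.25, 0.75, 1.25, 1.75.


Stanine boundaries: [-1.75, -1.25, -0.75, -0.25, 0.25, 0.75, 1.25, 1.75]
z = -1.77
Check each boundary:
  z < -1.75
  z < -1.25
  z < -0.75
  z < -0.25
  z < 0.25
  z < 0.75
  z < 1.25
  z < 1.75
Highest qualifying boundary gives stanine = 1

1


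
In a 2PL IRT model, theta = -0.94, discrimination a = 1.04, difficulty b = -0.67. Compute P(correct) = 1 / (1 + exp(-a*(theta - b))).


a*(theta - b) = 1.04 * (-0.94 - -0.67) = -0.2808
exp(--0.2808) = 1.3242
P = 1 / (1 + 1.3242)
P = 0.4303

0.4303


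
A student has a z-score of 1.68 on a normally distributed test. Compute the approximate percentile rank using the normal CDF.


CDF(z) = 0.5 * (1 + erf(z/sqrt(2)))
erf(1.1879) = 0.907
CDF = 0.9535
Percentile rank = 0.9535 * 100 = 95.35

95.35


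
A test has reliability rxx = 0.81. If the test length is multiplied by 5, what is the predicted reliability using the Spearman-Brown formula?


r_new = (n * rxx) / (1 + (n-1) * rxx)
r_new = (5 * 0.81) / (1 + 4 * 0.81)
r_new = 4.05 / 4.24
r_new = 0.9552

0.9552


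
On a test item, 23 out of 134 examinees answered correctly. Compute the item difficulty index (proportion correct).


Item difficulty p = number correct / total examinees
p = 23 / 134
p = 0.1716

0.1716


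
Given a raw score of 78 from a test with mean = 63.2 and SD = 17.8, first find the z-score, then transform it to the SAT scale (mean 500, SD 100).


z = (X - mean) / SD = (78 - 63.2) / 17.8
z = 14.8 / 17.8
z = 0.8315
SAT-scale = SAT = 500 + 100z
Carry z at full precision (z = 14.8 / 17.8) into the conversion:
SAT-scale = 500 + 100 * (14.8 / 17.8) = 500 + 1480 / 17.8
SAT-scale = 500 + 83.1461
SAT-scale = 583.1461

583.1461


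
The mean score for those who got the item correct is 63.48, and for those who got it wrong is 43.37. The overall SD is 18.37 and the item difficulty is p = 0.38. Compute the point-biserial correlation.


q = 1 - p = 0.62
rpb = ((M1 - M0) / SD) * sqrt(p * q)
rpb = ((63.48 - 43.37) / 18.37) * sqrt(0.38 * 0.62)
rpb = 0.5314

0.5314


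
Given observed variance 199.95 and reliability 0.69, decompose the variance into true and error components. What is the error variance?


var_true = rxx * var_obs = 0.69 * 199.95 = 137.9655
var_error = var_obs - var_true
var_error = 199.95 - 137.9655
var_error = 61.9845

61.9845


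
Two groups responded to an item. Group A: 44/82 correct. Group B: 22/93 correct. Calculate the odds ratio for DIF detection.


Odds_A = 44/38 = 1.1579
Odds_B = 22/71 = 0.3099
OR = Odds_A / Odds_B = 1.1579 / 0.3099
Exactly, OR = (44 * 71) / (38 * 22) = 3124 / 836
OR = 3.7368

3.7368


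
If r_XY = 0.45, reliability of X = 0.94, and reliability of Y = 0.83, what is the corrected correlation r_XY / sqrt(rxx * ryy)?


r_corrected = rxy / sqrt(rxx * ryy)
= 0.45 / sqrt(0.94 * 0.83)
= 0.45 / sqrt(0.7802)
= 0.45 / 0.883289
r_corrected = 0.5095

0.5095


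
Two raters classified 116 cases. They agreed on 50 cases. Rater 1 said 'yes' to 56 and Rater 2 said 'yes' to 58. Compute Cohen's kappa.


P_o = 50/116 = 0.431034
P_e = (56*58 + 60*58) / 13456 = 0.5
kappa = (P_o - P_e) / (1 - P_e)
kappa = (0.431034 - 0.5) / (1 - 0.5)
kappa = -0.1379

-0.1379


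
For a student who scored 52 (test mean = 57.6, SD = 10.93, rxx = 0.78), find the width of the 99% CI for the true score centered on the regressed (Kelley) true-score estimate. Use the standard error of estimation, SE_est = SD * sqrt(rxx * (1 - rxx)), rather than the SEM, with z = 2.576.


True score estimate = 0.78*52 + 0.22*57.6 = 53.232
SE_est = SD * sqrt(rxx * (1 - rxx)) = 10.93 * sqrt(0.78 * 0.22) = 10.93 * sqrt(0.1716) = 4.527712
CI = T_est +/- z * SE_est, so width = 2 * z * SE_est = 2 * 2.576 * 4.527712
Width = 23.3268

23.3268


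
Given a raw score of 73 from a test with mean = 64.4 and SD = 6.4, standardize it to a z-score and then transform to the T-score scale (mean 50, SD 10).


z = (X - mean) / SD = (73 - 64.4) / 6.4
z = 8.6 / 6.4
z = 1.3437
T-score = T = 50 + 10z
Carry z at full precision (z = 8.6 / 6.4) into the conversion:
T-score = 50 + 10 * (8.6 / 6.4) = 50 + 86 / 6.4
T-score = 50 + 13.4375
T-score = 63.4375

63.4375


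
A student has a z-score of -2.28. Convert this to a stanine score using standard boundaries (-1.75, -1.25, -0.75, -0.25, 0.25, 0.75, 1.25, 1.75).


Stanine boundaries: [-1.75, -1.25, -0.75, -0.25, 0.25, 0.75, 1.25, 1.75]
z = -2.28
Check each boundary:
  z < -1.75
  z < -1.25
  z < -0.75
  z < -0.25
  z < 0.25
  z < 0.75
  z < 1.25
  z < 1.75
Highest qualifying boundary gives stanine = 1

1


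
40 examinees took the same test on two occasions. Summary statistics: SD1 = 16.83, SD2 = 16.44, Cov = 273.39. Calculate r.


r = cov(X,Y) / (SD_X * SD_Y)
r = 273.39 / (16.83 * 16.44)
r = 273.39 / 276.6852
r = 0.9881

0.9881


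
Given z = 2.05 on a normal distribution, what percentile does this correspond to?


CDF(z) = 0.5 * (1 + erf(z/sqrt(2)))
erf(1.4496) = 0.9596
CDF = 0.9798
Percentile rank = 0.9798 * 100 = 97.98

97.98


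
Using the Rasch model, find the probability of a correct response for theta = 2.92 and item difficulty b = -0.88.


theta - b = 2.92 - -0.88 = 3.8
exp(-(theta - b)) = exp(-3.8) = 0.0224
P = 1 / (1 + 0.0224)
P = 0.9781

0.9781


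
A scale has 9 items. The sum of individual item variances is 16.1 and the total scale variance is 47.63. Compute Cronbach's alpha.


alpha = (k/(k-1)) * (1 - sum(si^2)/s_total^2)
= (9/8) * (1 - 16.1/47.63)
alpha = 0.7447

0.7447


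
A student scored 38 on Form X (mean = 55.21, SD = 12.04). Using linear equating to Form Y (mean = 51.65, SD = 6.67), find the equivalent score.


slope = SD_Y / SD_X = 6.67 / 12.04 ~ 0.554
intercept = mean_Y - slope * mean_X = 51.65 - (6.67 / 12.04) * 55.21 ~ 21.0644
Y = slope * X + intercept. To avoid rounding drift from the rounded slope/intercept, evaluate the equivalent form Y = mean_Y + SD_Y * (X - mean_X) / SD_X at full precision:
Y = 51.65 + 6.67 * (38 - 55.21) / 12.04
Y = 51.65 - 6.67 * 17.21 / 12.04
Y = 51.65 - 114.7907 / 12.04
Y = 51.65 - 9.5341
Y = 42.1159

42.1159


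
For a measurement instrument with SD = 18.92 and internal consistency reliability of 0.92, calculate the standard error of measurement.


SEM = SD * sqrt(1 - rxx)
SEM = 18.92 * sqrt(1 - 0.92)
SEM = 18.92 * sqrt(0.08) = 18.92 * 0.282843
SEM = 5.3514

5.3514


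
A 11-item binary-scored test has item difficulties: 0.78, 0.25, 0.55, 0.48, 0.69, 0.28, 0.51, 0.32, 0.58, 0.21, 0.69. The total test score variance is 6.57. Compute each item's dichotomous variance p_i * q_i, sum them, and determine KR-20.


For each item, compute p_i * q_i:
  Item 1: 0.78 * 0.22 = 0.1716
  Item 2: 0.25 * 0.75 = 0.1875
  Item 3: 0.55 * 0.45 = 0.2475
  Item 4: 0.48 * 0.52 = 0.2496
  Item 5: 0.69 * 0.31 = 0.2139
  Item 6: 0.28 * 0.72 = 0.2016
  Item 7: 0.51 * 0.49 = 0.2499
  Item 8: 0.32 * 0.68 = 0.2176
  Item 9: 0.58 * 0.42 = 0.2436
  Item 10: 0.21 * 0.79 = 0.1659
  Item 11: 0.69 * 0.31 = 0.2139
Sum(p_i * q_i) = 0.1716 + 0.1875 + 0.2475 + 0.2496 + 0.2139 + 0.2016 + 0.2499 + 0.2176 + 0.2436 + 0.1659 + 0.2139 = 2.3626
KR-20 = (k/(k-1)) * (1 - Sum(p_i*q_i) / Var_total)
= (11/10) * (1 - 2.3626/6.57)
= 1.1 * 0.6404
KR-20 = 0.7044

0.7044


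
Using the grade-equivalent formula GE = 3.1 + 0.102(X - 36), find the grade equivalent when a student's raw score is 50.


raw - median = 50 - 36 = 14
slope * diff = 0.102 * 14 = 1.428
GE = 3.1 + 1.428
GE = 4.528

4.528


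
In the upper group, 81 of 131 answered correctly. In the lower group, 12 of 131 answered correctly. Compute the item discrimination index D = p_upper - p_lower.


p_upper = 81/131 = 0.6183
p_lower = 12/131 = 0.0916
D = 0.6183 - 0.0916 = 0.5267

0.5267


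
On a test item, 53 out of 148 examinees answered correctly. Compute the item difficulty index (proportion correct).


Item difficulty p = number correct / total examinees
p = 53 / 148
p = 0.3581

0.3581


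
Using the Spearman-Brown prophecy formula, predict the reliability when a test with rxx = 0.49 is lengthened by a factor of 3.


r_new = (n * rxx) / (1 + (n-1) * rxx)
r_new = (3 * 0.49) / (1 + 2 * 0.49)
r_new = 1.47 / 1.98
r_new = 0.7424

0.7424


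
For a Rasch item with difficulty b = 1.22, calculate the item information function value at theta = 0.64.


P = 1/(1+exp(-(0.64-1.22))) = 0.3589
I = P*(1-P) = 0.3589 * 0.6411
I = 0.2301

0.2301


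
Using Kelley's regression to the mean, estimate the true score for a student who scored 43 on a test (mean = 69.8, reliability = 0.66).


T_est = rxx * X + (1 - rxx) * mean
T_est = 0.66 * 43 + 0.34 * 69.8
T_est = 28.38 + 23.732
T_est = 52.112

52.112


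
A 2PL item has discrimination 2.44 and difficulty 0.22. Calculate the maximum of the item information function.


For 2PL, max info at theta = b = 0.22
I_max = a^2 / 4 = 2.44^2 / 4
= 5.9536 / 4
I_max = 1.4884

1.4884


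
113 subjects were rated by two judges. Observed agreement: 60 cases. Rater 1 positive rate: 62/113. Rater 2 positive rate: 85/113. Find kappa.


P_o = 60/113 = 0.530973
P_e = (62*85 + 51*28) / 12769 = 0.524552
kappa = (P_o - P_e) / (1 - P_e)
kappa = (0.530973 - 0.524552) / (1 - 0.524552)
kappa = 0.0135

0.0135


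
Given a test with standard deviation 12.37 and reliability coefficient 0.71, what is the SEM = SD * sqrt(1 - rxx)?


SEM = SD * sqrt(1 - rxx)
SEM = 12.37 * sqrt(1 - 0.71)
SEM = 12.37 * sqrt(0.29) = 12.37 * 0.538516
SEM = 6.6614

6.6614


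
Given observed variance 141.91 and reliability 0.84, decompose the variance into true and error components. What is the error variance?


var_true = rxx * var_obs = 0.84 * 141.91 = 119.2044
var_error = var_obs - var_true
var_error = 141.91 - 119.2044
var_error = 22.7056

22.7056


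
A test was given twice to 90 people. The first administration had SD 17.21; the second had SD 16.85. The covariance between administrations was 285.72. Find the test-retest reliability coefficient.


r = cov(X,Y) / (SD_X * SD_Y)
r = 285.72 / (17.21 * 16.85)
r = 285.72 / 289.9885
r = 0.9853

0.9853


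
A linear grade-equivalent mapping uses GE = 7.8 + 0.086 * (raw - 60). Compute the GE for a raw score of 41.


raw - median = 41 - 60 = -19
slope * diff = 0.086 * -19 = -1.634
GE = 7.8 + -1.634
GE = 6.166

6.166


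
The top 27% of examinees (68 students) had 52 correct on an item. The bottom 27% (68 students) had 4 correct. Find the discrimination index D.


p_upper = 52/68 = 0.7647
p_lower = 4/68 = 0.0588
D = 0.7647 - 0.0588 = 0.7059

0.7059


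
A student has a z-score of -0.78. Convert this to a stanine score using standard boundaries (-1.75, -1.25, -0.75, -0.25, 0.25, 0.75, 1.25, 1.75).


Stanine boundaries: [-1.75, -1.25, -0.75, -0.25, 0.25, 0.75, 1.25, 1.75]
z = -0.78
Check each boundary:
  z >= -1.75 -> could be stanine 2
  z >= -1.25 -> could be stanine 3
  z < -0.75
  z < -0.25
  z < 0.25
  z < 0.75
  z < 1.25
  z < 1.75
Highest qualifying boundary gives stanine = 3

3


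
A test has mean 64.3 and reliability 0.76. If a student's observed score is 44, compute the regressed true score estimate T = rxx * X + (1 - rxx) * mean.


T_est = rxx * X + (1 - rxx) * mean
T_est = 0.76 * 44 + 0.24 * 64.3
T_est = 33.44 + 15.432
T_est = 48.872

48.872


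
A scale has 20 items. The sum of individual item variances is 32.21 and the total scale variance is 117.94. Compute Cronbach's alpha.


alpha = (k/(k-1)) * (1 - sum(si^2)/s_total^2)
= (20/19) * (1 - 32.21/117.94)
alpha = 0.7652

0.7652


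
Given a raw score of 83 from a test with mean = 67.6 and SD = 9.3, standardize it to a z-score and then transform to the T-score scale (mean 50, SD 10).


z = (X - mean) / SD = (83 - 67.6) / 9.3
z = 15.4 / 9.3
z = 1.6559
T-score = T = 50 + 10z
Carry z at full precision (z = 15.4 / 9.3) into the conversion:
T-score = 50 + 10 * (15.4 / 9.3) = 50 + 154 / 9.3
T-score = 50 + 16.5591
T-score = 66.5591

66.5591


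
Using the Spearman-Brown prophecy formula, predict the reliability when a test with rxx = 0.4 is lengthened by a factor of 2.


r_new = (n * rxx) / (1 + (n-1) * rxx)
r_new = (2 * 0.4) / (1 + 1 * 0.4)
r_new = 0.8 / 1.4
r_new = 0.5714

0.5714


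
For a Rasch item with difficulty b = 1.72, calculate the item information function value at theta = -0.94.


P = 1/(1+exp(-(-0.94-1.72))) = 0.0654
I = P*(1-P) = 0.0654 * 0.9346
I = 0.0611

0.0611


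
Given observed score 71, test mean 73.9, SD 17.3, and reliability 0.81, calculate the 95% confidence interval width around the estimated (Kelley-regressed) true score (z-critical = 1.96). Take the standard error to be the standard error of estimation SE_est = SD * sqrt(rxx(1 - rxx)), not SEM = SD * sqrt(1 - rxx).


True score estimate = 0.81*71 + 0.19*73.9 = 71.551
SE_est = SD * sqrt(rxx * (1 - rxx)) = 17.3 * sqrt(0.81 * 0.19) = 17.3 * sqrt(0.1539) = 6.786806
CI = T_est +/- z * SE_est, so width = 2 * z * SE_est = 2 * 1.96 * 6.786806
Width = 26.6043

26.6043


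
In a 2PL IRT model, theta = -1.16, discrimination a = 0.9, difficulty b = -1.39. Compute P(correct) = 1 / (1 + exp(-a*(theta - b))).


a*(theta - b) = 0.9 * (-1.16 - -1.39) = 0.207
exp(-0.207) = 0.813
P = 1 / (1 + 0.813)
P = 0.5516

0.5516


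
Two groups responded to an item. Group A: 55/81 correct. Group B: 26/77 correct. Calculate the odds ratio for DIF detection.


Odds_A = 55/26 = 2.1154
Odds_B = 26/51 = 0.5098
OR = Odds_A / Odds_B = 2.1154 / 0.5098
Exactly, OR = (55 * 51) / (26 * 26) = 2805 / 676
OR = 4.1494

4.1494


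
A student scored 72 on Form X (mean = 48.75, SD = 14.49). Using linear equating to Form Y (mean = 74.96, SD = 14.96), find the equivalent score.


slope = SD_Y / SD_X = 14.96 / 14.49 ~ 1.0324
intercept = mean_Y - slope * mean_X = 74.96 - (14.96 / 14.49) * 48.75 ~ 24.6287
Y = slope * X + intercept. To avoid rounding drift from the rounded slope/intercept, evaluate the equivalent form Y = mean_Y + SD_Y * (X - mean_X) / SD_X at full precision:
Y = 74.96 + 14.96 * (72 - 48.75) / 14.49
Y = 74.96 + 14.96 * 23.25 / 14.49
Y = 74.96 + 347.82 / 14.49
Y = 74.96 + 24.0041
Y = 98.9641

98.9641


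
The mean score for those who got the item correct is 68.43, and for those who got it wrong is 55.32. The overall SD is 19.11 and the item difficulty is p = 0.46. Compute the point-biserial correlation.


q = 1 - p = 0.54
rpb = ((M1 - M0) / SD) * sqrt(p * q)
rpb = ((68.43 - 55.32) / 19.11) * sqrt(0.46 * 0.54)
rpb = 0.3419

0.3419


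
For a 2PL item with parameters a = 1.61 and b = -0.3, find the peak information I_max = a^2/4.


For 2PL, max info at theta = b = -0.3
I_max = a^2 / 4 = 1.61^2 / 4
= 2.5921 / 4
I_max = 0.648

0.648


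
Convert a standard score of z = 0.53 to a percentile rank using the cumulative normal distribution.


CDF(z) = 0.5 * (1 + erf(z/sqrt(2)))
erf(0.3748) = 0.4039
CDF = 0.7019
Percentile rank = 0.7019 * 100 = 70.19

70.19


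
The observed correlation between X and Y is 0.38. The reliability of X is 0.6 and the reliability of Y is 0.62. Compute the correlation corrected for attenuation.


r_corrected = rxy / sqrt(rxx * ryy)
= 0.38 / sqrt(0.6 * 0.62)
= 0.38 / sqrt(0.372)
= 0.38 / 0.609918
r_corrected = 0.623

0.623


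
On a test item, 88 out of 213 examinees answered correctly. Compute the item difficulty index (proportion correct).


Item difficulty p = number correct / total examinees
p = 88 / 213
p = 0.4131

0.4131


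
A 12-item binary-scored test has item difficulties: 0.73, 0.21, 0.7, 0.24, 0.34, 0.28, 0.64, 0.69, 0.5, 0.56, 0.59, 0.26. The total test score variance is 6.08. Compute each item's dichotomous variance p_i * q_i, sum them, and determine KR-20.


For each item, compute p_i * q_i:
  Item 1: 0.73 * 0.27 = 0.1971
  Item 2: 0.21 * 0.79 = 0.1659
  Item 3: 0.7 * 0.3 = 0.21
  Item 4: 0.24 * 0.76 = 0.1824
  Item 5: 0.34 * 0.66 = 0.2244
  Item 6: 0.28 * 0.72 = 0.2016
  Item 7: 0.64 * 0.36 = 0.2304
  Item 8: 0.69 * 0.31 = 0.2139
  Item 9: 0.5 * 0.5 = 0.25
  Item 10: 0.56 * 0.44 = 0.2464
  Item 11: 0.59 * 0.41 = 0.2419
  Item 12: 0.26 * 0.74 = 0.1924
Sum(p_i * q_i) = 0.1971 + 0.1659 + 0.21 + 0.1824 + 0.2244 + 0.2016 + 0.2304 + 0.2139 + 0.25 + 0.2464 + 0.2419 + 0.1924 = 2.5564
KR-20 = (k/(k-1)) * (1 - Sum(p_i*q_i) / Var_total)
= (12/11) * (1 - 2.5564/6.08)
= 1.0909 * 0.5795
KR-20 = 0.6322

0.6322


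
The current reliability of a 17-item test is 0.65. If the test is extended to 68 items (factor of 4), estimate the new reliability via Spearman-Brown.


r_new = (n * rxx) / (1 + (n-1) * rxx)
r_new = (4 * 0.65) / (1 + 3 * 0.65)
r_new = 2.6 / 2.95
r_new = 0.8814

0.8814


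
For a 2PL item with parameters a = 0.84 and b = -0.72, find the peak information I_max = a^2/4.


For 2PL, max info at theta = b = -0.72
I_max = a^2 / 4 = 0.84^2 / 4
= 0.7056 / 4
I_max = 0.1764

0.1764


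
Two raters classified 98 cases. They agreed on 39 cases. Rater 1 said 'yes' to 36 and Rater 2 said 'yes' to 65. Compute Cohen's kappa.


P_o = 39/98 = 0.397959
P_e = (36*65 + 62*33) / 9604 = 0.456685
kappa = (P_o - P_e) / (1 - P_e)
kappa = (0.397959 - 0.456685) / (1 - 0.456685)
kappa = -0.1081

-0.1081


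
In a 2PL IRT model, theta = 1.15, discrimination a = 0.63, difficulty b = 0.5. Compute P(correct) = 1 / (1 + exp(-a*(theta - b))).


a*(theta - b) = 0.63 * (1.15 - 0.5) = 0.4095
exp(-0.4095) = 0.664
P = 1 / (1 + 0.664)
P = 0.601

0.601


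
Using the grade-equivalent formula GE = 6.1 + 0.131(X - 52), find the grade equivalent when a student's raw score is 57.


raw - median = 57 - 52 = 5
slope * diff = 0.131 * 5 = 0.655
GE = 6.1 + 0.655
GE = 6.755

6.755


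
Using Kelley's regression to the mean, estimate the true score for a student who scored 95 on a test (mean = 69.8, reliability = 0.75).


T_est = rxx * X + (1 - rxx) * mean
T_est = 0.75 * 95 + 0.25 * 69.8
T_est = 71.25 + 17.45
T_est = 88.7

88.7


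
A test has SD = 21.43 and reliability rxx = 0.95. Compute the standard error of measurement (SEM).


SEM = SD * sqrt(1 - rxx)
SEM = 21.43 * sqrt(1 - 0.95)
SEM = 21.43 * sqrt(0.05) = 21.43 * 0.223607
SEM = 4.7919

4.7919


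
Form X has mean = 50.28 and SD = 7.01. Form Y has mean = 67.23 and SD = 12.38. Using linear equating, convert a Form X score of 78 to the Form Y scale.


slope = SD_Y / SD_X = 12.38 / 7.01 ~ 1.766
intercept = mean_Y - slope * mean_X = 67.23 - (12.38 / 7.01) * 50.28 ~ -21.5669
Y = slope * X + intercept. To avoid rounding drift from the rounded slope/intercept, evaluate the equivalent form Y = mean_Y + SD_Y * (X - mean_X) / SD_X at full precision:
Y = 67.23 + 12.38 * (78 - 50.28) / 7.01
Y = 67.23 + 12.38 * 27.72 / 7.01
Y = 67.23 + 343.1736 / 7.01
Y = 67.23 + 48.9549
Y = 116.1849

116.1849


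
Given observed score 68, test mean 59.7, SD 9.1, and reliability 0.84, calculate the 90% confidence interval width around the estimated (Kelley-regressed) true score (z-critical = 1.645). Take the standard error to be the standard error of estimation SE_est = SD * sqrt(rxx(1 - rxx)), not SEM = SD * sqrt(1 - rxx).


True score estimate = 0.84*68 + 0.16*59.7 = 66.672
SE_est = SD * sqrt(rxx * (1 - rxx)) = 9.1 * sqrt(0.84 * 0.16) = 9.1 * sqrt(0.1344) = 3.336115
CI = T_est +/- z * SE_est, so width = 2 * z * SE_est = 2 * 1.645 * 3.336115
Width = 10.9758

10.9758


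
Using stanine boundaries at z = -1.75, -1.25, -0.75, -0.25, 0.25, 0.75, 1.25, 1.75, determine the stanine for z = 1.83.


Stanine boundaries: [-1.75, -1.25, -0.75, -0.25, 0.25, 0.75, 1.25, 1.75]
z = 1.83
Check each boundary:
  z >= -1.75 -> could be stanine 2
  z >= -1.25 -> could be stanine 3
  z >= -0.75 -> could be stanine 4
  z >= -0.25 -> could be stanine 5
  z >= 0.25 -> could be stanine 6
  z >= 0.75 -> could be stanine 7
  z >= 1.25 -> could be stanine 8
  z >= 1.75 -> could be stanine 9
Highest qualifying boundary gives stanine = 9

9


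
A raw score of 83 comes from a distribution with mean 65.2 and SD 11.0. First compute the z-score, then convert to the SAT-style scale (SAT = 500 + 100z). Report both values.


z = (X - mean) / SD = (83 - 65.2) / 11.0
z = 17.8 / 11.0
z = 1.6182
SAT-scale = SAT = 500 + 100z
Carry z at full precision (z = 17.8 / 11.0) into the conversion:
SAT-scale = 500 + 100 * (17.8 / 11.0) = 500 + 1780 / 11.0
SAT-scale = 500 + 161.8182
SAT-scale = 661.8182

661.8182


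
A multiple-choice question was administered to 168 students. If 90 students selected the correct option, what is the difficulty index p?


Item difficulty p = number correct / total examinees
p = 90 / 168
p = 0.5357

0.5357


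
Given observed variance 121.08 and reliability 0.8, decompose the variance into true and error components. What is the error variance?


var_true = rxx * var_obs = 0.8 * 121.08 = 96.864
var_error = var_obs - var_true
var_error = 121.08 - 96.864
var_error = 24.216

24.216


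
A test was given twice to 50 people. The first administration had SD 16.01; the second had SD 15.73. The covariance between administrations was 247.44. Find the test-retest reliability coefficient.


r = cov(X,Y) / (SD_X * SD_Y)
r = 247.44 / (16.01 * 15.73)
r = 247.44 / 251.8373
r = 0.9825

0.9825


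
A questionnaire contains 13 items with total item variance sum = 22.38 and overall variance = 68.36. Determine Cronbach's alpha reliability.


alpha = (k/(k-1)) * (1 - sum(si^2)/s_total^2)
= (13/12) * (1 - 22.38/68.36)
alpha = 0.7287

0.7287


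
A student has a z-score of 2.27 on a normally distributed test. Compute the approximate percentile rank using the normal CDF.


CDF(z) = 0.5 * (1 + erf(z/sqrt(2)))
erf(1.6051) = 0.9768
CDF = 0.9884
Percentile rank = 0.9884 * 100 = 98.84

98.84


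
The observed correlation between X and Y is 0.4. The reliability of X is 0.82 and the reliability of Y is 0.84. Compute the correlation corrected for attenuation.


r_corrected = rxy / sqrt(rxx * ryy)
= 0.4 / sqrt(0.82 * 0.84)
= 0.4 / sqrt(0.6888)
= 0.4 / 0.82994
r_corrected = 0.482

0.482


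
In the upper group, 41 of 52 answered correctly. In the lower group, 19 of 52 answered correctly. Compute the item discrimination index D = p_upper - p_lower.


p_upper = 41/52 = 0.7885
p_lower = 19/52 = 0.3654
D = 0.7885 - 0.3654 = 0.4231

0.4231


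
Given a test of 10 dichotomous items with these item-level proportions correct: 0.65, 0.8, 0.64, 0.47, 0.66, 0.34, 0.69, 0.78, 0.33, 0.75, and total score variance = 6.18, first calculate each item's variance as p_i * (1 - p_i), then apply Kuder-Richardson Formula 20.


For each item, compute p_i * q_i:
  Item 1: 0.65 * 0.35 = 0.2275
  Item 2: 0.8 * 0.2 = 0.16
  Item 3: 0.64 * 0.36 = 0.2304
  Item 4: 0.47 * 0.53 = 0.2491
  Item 5: 0.66 * 0.34 = 0.2244
  Item 6: 0.34 * 0.66 = 0.2244
  Item 7: 0.69 * 0.31 = 0.2139
  Item 8: 0.78 * 0.22 = 0.1716
  Item 9: 0.33 * 0.67 = 0.2211
  Item 10: 0.75 * 0.25 = 0.1875
Sum(p_i * q_i) = 0.2275 + 0.16 + 0.2304 + 0.2491 + 0.2244 + 0.2244 + 0.2139 + 0.1716 + 0.2211 + 0.1875 = 2.1099
KR-20 = (k/(k-1)) * (1 - Sum(p_i*q_i) / Var_total)
= (10/9) * (1 - 2.1099/6.18)
= 1.1111 * 0.6586
KR-20 = 0.7318

0.7318


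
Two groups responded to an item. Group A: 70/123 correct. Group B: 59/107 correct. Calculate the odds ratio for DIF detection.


Odds_A = 70/53 = 1.3208
Odds_B = 59/48 = 1.2292
OR = Odds_A / Odds_B = 1.3208 / 1.2292
Exactly, OR = (70 * 48) / (53 * 59) = 3360 / 3127
OR = 1.0745

1.0745


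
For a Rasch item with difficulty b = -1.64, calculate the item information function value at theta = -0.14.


P = 1/(1+exp(-(-0.14--1.64))) = 0.8176
I = P*(1-P) = 0.8176 * 0.1824
I = 0.1491

0.1491


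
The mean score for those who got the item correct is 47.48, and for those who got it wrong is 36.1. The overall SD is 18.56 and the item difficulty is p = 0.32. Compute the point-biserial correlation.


q = 1 - p = 0.68
rpb = ((M1 - M0) / SD) * sqrt(p * q)
rpb = ((47.48 - 36.1) / 18.56) * sqrt(0.32 * 0.68)
rpb = 0.286

0.286


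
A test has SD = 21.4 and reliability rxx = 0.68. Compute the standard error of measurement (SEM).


SEM = SD * sqrt(1 - rxx)
SEM = 21.4 * sqrt(1 - 0.68)
SEM = 21.4 * sqrt(0.32) = 21.4 * 0.565685
SEM = 12.1057

12.1057


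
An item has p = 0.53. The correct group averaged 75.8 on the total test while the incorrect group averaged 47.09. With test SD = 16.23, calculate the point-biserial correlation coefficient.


q = 1 - p = 0.47
rpb = ((M1 - M0) / SD) * sqrt(p * q)
rpb = ((75.8 - 47.09) / 16.23) * sqrt(0.53 * 0.47)
rpb = 0.8829

0.8829


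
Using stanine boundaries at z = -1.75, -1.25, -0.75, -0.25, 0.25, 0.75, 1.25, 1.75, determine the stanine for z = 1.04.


Stanine boundaries: [-1.75, -1.25, -0.75, -0.25, 0.25, 0.75, 1.25, 1.75]
z = 1.04
Check each boundary:
  z >= -1.75 -> could be stanine 2
  z >= -1.25 -> could be stanine 3
  z >= -0.75 -> could be stanine 4
  z >= -0.25 -> could be stanine 5
  z >= 0.25 -> could be stanine 6
  z >= 0.75 -> could be stanine 7
  z < 1.25
  z < 1.75
Highest qualifying boundary gives stanine = 7

7


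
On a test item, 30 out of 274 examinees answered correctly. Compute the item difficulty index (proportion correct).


Item difficulty p = number correct / total examinees
p = 30 / 274
p = 0.1095

0.1095


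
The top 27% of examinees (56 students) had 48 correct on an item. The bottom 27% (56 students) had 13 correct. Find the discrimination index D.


p_upper = 48/56 = 0.8571
p_lower = 13/56 = 0.2321
D = 0.8571 - 0.2321 = 0.625

0.625


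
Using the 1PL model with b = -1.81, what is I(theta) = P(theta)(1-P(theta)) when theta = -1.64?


P = 1/(1+exp(-(-1.64--1.81))) = 0.5424
I = P*(1-P) = 0.5424 * 0.4576
I = 0.2482

0.2482


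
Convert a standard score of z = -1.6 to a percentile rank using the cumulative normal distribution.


CDF(z) = 0.5 * (1 + erf(z/sqrt(2)))
erf(-1.1314) = -0.8904
CDF = 0.0548
Percentile rank = 0.0548 * 100 = 5.48

5.48


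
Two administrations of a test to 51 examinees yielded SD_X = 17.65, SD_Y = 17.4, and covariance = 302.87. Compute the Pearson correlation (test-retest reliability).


r = cov(X,Y) / (SD_X * SD_Y)
r = 302.87 / (17.65 * 17.4)
r = 302.87 / 307.11
r = 0.9862

0.9862


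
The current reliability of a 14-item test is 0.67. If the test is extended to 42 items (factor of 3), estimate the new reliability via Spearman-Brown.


r_new = (n * rxx) / (1 + (n-1) * rxx)
r_new = (3 * 0.67) / (1 + 2 * 0.67)
r_new = 2.01 / 2.34
r_new = 0.859

0.859


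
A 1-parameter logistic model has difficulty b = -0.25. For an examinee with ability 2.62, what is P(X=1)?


theta - b = 2.62 - -0.25 = 2.87
exp(-(theta - b)) = exp(-2.87) = 0.0567
P = 1 / (1 + 0.0567)
P = 0.9463

0.9463


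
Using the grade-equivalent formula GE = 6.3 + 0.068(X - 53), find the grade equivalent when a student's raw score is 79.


raw - median = 79 - 53 = 26
slope * diff = 0.068 * 26 = 1.768
GE = 6.3 + 1.768
GE = 8.068

8.068


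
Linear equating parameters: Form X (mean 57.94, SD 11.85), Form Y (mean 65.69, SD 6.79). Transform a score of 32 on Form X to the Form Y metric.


slope = SD_Y / SD_X = 6.79 / 11.85 ~ 0.573
intercept = mean_Y - slope * mean_X = 65.69 - (6.79 / 11.85) * 57.94 ~ 32.4906
Y = slope * X + intercept. To avoid rounding drift from the rounded slope/intercept, evaluate the equivalent form Y = mean_Y + SD_Y * (X - mean_X) / SD_X at full precision:
Y = 65.69 + 6.79 * (32 - 57.94) / 11.85
Y = 65.69 - 6.79 * 25.94 / 11.85
Y = 65.69 - 176.1326 / 11.85
Y = 65.69 - 14.8635
Y = 50.8265

50.8265
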